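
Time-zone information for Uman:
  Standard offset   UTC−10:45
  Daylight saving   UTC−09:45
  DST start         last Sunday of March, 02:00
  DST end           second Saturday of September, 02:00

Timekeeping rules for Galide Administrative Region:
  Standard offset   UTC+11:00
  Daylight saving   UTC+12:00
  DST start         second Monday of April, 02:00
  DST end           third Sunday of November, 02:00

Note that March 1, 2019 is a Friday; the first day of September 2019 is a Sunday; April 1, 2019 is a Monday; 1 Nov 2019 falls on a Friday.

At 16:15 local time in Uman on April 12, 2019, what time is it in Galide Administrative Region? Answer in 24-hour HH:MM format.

1 March 2019 is a Friday, so Sundays fall on 3, 10, 17, 24, 31; the last is March 31.
1 September 2019 is a Sunday, so the first Saturday is September 7 and the second is September 14.
April 12, 2019 lies within the daylight-saving period (31 March – 14 September), so Uman is on daylight time, UTC−09:45.
16:15 Uman + 9h45m = 02:00 UTC (rolling into the next day, 13 April 2019).
1 April 2019 is a Monday, so the first Monday is April 1 and the second is April 8.
1 November 2019 is a Friday, so the first Sunday is November 3 and the third is November 17.
At the standard offset (UTC+11:00), 02:00 UTC + 11h = 13:00 Galide Administrative Region standard time.
Daylight saving runs 8 April – 17 November; the standard-time date in Galide Administrative Region, April 13, 2019, is inside that window, so Galide Administrative Region is at UTC+12:00.
02:00 UTC + 12h = 14:00 Galide Administrative Region.

14:00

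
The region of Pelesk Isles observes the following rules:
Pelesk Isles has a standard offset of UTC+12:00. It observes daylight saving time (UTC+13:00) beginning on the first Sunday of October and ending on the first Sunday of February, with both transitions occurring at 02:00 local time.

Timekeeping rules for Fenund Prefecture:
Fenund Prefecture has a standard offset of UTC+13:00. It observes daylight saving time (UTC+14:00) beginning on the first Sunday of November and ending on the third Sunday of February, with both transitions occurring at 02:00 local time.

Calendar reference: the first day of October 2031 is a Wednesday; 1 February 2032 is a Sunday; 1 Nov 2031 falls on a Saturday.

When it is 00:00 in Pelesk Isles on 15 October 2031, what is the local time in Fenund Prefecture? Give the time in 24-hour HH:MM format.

00:00

1 October 2031 is a Wednesday, so the first Sunday is October 5.
1 February 2032 is a Sunday, so the first Sunday is February 1.
15 October 2031 falls between 5 October 2031 and 1 February 2032, so daylight saving is in effect and Pelesk Isles is at UTC+13:00.
00:00 Pelesk Isles − 13h = 11:00 UTC (rolling into the previous day, 14 October 2031).
1 November 2031 is a Saturday, so the first Sunday is November 2.
1 February 2032 is a Sunday, so the first Sunday is February 1 and the third is February 15.
At the standard offset (UTC+13:00), 11:00 UTC + 13h = 00:00 Fenund Prefecture standard time (rolling into the next day, 15 October 2031).
The standard-time date in Fenund Prefecture, 15 October 2031, is outside the daylight-saving period (2 November 2031 – 15 February 2032), so Fenund Prefecture is on standard time, UTC+13:00.
11:00 UTC + 13h = 00:00 Fenund Prefecture (rolling into the next day, 15 October 2031).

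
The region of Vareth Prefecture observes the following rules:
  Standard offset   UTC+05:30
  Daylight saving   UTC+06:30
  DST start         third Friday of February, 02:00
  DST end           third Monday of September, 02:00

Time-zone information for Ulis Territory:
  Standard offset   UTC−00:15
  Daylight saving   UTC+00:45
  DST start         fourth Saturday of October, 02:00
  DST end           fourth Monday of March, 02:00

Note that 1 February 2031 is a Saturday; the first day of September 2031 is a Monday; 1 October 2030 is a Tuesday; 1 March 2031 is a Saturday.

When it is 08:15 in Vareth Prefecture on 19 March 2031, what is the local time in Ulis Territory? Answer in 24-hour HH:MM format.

1 February 2031 is a Saturday, so the first Friday is February 7 and the third is February 21.
1 September 2031 is a Monday, so the first Monday is September 1 and the third is September 15.
19 March 2031 lies within the daylight-saving period (21 February – 15 September), so Vareth Prefecture is on daylight time, UTC+06:30.
08:15 Vareth Prefecture − 6h30m = 01:45 UTC.
1 October 2030 is a Tuesday, so the first Saturday is October 5 and the fourth is October 26.
1 March 2031 is a Saturday, so the first Monday is March 3 and the fourth is March 24.
At the standard offset (UTC−00:15), 01:45 UTC − 0h15m = 01:30 Ulis Territory standard time.
The standard-time date in Ulis Territory, 19 March 2031, lies within the daylight-saving period (26 October 2030 – 24 March 2031), so Ulis Territory is on daylight time, UTC+00:45.
01:45 UTC + 0h45m = 02:30 Ulis Territory.

02:30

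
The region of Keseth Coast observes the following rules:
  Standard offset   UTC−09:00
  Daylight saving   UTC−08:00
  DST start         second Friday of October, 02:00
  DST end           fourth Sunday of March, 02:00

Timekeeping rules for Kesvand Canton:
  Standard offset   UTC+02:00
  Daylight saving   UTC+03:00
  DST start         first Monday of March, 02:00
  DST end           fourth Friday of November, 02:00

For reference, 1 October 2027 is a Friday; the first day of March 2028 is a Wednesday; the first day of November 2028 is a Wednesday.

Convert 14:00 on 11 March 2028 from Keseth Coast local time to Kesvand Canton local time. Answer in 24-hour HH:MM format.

1 October 2027 is a Friday, so the first Friday is October 1 and the second is October 8.
1 March 2028 is a Wednesday, so the first Sunday is March 5 and the fourth is March 26.
11 March 2028 falls between 8 October 2027 and 26 March 2028, so daylight saving is in effect and Keseth Coast is at UTC−08:00.
14:00 Keseth Coast + 8h = 22:00 UTC.
1 March 2028 is a Wednesday, so the first Monday is March 6.
1 November 2028 is a Wednesday, so the first Friday is November 3 and the fourth is November 24.
At the standard offset (UTC+02:00), 22:00 UTC + 2h = 00:00 Kesvand Canton standard time (rolling into the next day, 12 March 2028).
Daylight saving runs 6 March – 24 November; the standard-time date in Kesvand Canton, 12 March 2028, is inside that window, so Kesvand Canton is at UTC+03:00.
22:00 UTC + 3h = 01:00 Kesvand Canton (rolling into the next day, 12 March 2028).

01:00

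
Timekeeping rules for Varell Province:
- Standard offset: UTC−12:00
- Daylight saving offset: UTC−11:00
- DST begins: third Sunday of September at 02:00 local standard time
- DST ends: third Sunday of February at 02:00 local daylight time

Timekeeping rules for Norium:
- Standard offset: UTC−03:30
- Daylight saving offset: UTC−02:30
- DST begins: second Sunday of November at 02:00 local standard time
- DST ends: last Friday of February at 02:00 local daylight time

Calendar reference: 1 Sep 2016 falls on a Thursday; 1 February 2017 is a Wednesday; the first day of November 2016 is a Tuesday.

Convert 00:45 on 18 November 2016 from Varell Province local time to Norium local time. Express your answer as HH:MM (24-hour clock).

1 September 2016 is a Thursday, so the first Sunday is September 4 and the third is September 18.
1 February 2017 is a Wednesday, so the first Sunday is February 5 and the third is February 19.
18 November 2016 lies within the daylight-saving period (18 September 2016 – 19 February 2017), so Varell Province is on daylight time, UTC−11:00.
00:45 Varell Province + 11h = 11:45 UTC.
1 November 2016 is a Tuesday, so the first Sunday is November 6 and the second is November 13.
1 February 2017 is a Wednesday, so Fridays fall on 3, 10, 17, 24; the last is February 24.
At the standard offset (UTC−03:30), 11:45 UTC − 3h30m = 08:15 Norium standard time.
The standard-time date in Norium, 18 November 2016, lies within the daylight-saving period (13 November 2016 – 24 February 2017), so Norium is on daylight time, UTC−02:30.
11:45 UTC − 2h30m = 09:15 Norium.

09:15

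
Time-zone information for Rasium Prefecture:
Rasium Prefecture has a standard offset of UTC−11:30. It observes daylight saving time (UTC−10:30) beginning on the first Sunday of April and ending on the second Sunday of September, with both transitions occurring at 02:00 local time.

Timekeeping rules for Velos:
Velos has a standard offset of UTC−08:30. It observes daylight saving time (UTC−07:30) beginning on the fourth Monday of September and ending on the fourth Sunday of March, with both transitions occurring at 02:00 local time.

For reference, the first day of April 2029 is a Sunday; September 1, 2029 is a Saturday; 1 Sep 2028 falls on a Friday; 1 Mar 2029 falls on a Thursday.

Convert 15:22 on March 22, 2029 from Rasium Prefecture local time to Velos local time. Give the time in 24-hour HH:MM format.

19:22

1 April 2029 is a Sunday, so the first Sunday is April 1.
1 September 2029 is a Saturday, so the first Sunday is September 2 and the second is September 9.
Daylight saving runs 1 April – 9 September; March 22, 2029 is outside that window, so Rasium Prefecture is on standard time at UTC−11:30.
15:22 Rasium Prefecture + 11h30m = 02:52 UTC (rolling into the next day, 23 March 2029).
1 September 2028 is a Friday, so the first Monday is September 4 and the fourth is September 25.
1 March 2029 is a Thursday, so the first Sunday is March 4 and the fourth is March 25.
At the standard offset (UTC−08:30), 02:52 UTC − 8h30m = 18:22 Velos standard time (rolling into the previous day, 22 March 2029).
Daylight saving runs 25 September 2028 – 25 March 2029; the standard-time date in Velos, March 22, 2029, is inside that window, so Velos is at UTC−07:30.
02:52 UTC − 7h30m = 19:22 Velos (rolling into the previous day, 22 March 2029).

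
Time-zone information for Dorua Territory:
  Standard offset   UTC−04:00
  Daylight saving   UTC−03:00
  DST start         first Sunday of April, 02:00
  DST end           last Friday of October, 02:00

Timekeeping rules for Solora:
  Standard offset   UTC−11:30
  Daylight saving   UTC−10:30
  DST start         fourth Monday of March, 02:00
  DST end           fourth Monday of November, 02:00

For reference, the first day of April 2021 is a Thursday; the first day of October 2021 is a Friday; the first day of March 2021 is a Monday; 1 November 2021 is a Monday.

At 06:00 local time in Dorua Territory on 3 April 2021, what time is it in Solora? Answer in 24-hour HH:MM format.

23:30

1 April 2021 is a Thursday, so the first Sunday is April 4.
1 October 2021 is a Friday, so Fridays fall on 1, 8, 15, 22, 29; the last is October 29.
Daylight saving runs 4 April – 29 October; 3 April 2021 is outside that window, so Dorua Territory is on standard time at UTC−04:00.
06:00 Dorua Territory + 4h = 10:00 UTC.
1 March 2021 is a Monday, so the first Monday is March 1 and the fourth is March 22.
1 November 2021 is a Monday, so the first Monday is November 1 and the fourth is November 22.
At the standard offset (UTC−11:30), 10:00 UTC − 11h30m = 22:30 Solora standard time (rolling into the previous day, 2 April 2021).
Daylight saving runs 22 March – 22 November; the standard-time date in Solora, 2 April 2021, is inside that window, so Solora is at UTC−10:30.
10:00 UTC − 10h30m = 23:30 Solora (rolling into the previous day, 2 April 2021).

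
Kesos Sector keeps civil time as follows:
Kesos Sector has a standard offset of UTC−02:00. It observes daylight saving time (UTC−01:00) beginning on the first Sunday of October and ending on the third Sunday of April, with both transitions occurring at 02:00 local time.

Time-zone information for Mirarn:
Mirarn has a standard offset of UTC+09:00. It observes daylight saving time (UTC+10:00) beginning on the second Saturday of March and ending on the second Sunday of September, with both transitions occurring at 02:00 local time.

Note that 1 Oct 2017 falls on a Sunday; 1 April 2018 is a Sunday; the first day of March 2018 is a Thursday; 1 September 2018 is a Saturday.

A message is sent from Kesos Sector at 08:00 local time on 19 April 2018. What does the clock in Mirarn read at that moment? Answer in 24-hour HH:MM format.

20:00

1 October 2017 is a Sunday, so the first Sunday is October 1.
1 April 2018 is a Sunday, so the first Sunday is April 1 and the third is April 15.
Daylight saving runs 1 October 2017 – 15 April 2018; 19 April 2018 is outside that window, so Kesos Sector is on standard time at UTC−02:00.
08:00 Kesos Sector + 2h = 10:00 UTC.
1 March 2018 is a Thursday, so the first Saturday is March 3 and the second is March 10.
1 September 2018 is a Saturday, so the first Sunday is September 2 and the second is September 9.
At the standard offset (UTC+09:00), 10:00 UTC + 9h = 19:00 Mirarn standard time.
Daylight saving runs 10 March – 9 September; the standard-time date in Mirarn, 19 April 2018, is inside that window, so Mirarn is at UTC+10:00.
10:00 UTC + 10h = 20:00 Mirarn.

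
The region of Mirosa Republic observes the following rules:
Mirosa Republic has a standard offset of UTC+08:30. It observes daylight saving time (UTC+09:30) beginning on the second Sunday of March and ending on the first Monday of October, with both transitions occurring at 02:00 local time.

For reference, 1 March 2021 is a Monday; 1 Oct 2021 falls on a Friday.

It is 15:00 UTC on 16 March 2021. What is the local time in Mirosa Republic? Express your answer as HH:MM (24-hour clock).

1 March 2021 is a Monday, so the first Sunday is March 7 and the second is March 14.
1 October 2021 is a Friday, so the first Monday is October 4.
At the standard offset (UTC+08:30), 15:00 UTC + 8h30m = 23:30 Mirosa Republic standard time.
The standard-time date in Mirosa Republic, 16 March 2021, lies within the daylight-saving period (14 March – 4 October), so Mirosa Republic is on daylight time, UTC+09:30.
15:00 UTC + 9h30m = 00:30 local (rolling into the next day, 17 March 2021).

00:30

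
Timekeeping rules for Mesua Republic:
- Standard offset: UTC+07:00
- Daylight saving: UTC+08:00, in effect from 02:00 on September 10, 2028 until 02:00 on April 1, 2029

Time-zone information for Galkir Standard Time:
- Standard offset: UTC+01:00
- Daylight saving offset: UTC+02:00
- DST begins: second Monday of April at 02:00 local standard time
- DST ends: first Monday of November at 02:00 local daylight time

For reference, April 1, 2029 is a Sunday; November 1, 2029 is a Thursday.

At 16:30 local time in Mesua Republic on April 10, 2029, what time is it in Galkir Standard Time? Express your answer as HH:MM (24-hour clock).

11:30

April 10, 2029 is outside the daylight-saving period (10 September 2028 – 1 April 2029), so Mesua Republic is on standard time, UTC+07:00.
16:30 Mesua Republic − 7h = 09:30 UTC.
1 April 2029 is a Sunday, so the first Monday is April 2 and the second is April 9.
1 November 2029 is a Thursday, so the first Monday is November 5.
At the standard offset (UTC+01:00), 09:30 UTC + 1h = 10:30 Galkir Standard Time standard time.
The standard-time date in Galkir Standard Time, April 10, 2029, falls between 9 April and 5 November, so daylight saving is in effect and Galkir Standard Time is at UTC+02:00.
09:30 UTC + 2h = 11:30 Galkir Standard Time.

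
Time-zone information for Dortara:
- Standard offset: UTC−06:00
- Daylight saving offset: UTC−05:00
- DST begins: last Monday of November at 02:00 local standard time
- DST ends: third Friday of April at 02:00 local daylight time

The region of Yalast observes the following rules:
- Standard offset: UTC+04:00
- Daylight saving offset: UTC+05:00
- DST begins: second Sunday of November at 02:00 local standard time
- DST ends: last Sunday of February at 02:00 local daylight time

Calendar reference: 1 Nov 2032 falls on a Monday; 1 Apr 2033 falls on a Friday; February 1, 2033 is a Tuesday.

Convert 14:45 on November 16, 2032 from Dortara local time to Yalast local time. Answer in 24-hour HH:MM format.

1 November 2032 is a Monday, so Mondays fall on 1, 8, 15, 22, 29; the last is November 29.
1 April 2033 is a Friday, so the first Friday is April 1 and the third is April 15.
Daylight saving runs 29 November 2032 – 15 April 2033; November 16, 2032 is outside that window, so Dortara is on standard time at UTC−06:00.
14:45 Dortara + 6h = 20:45 UTC.
1 November 2032 is a Monday, so the first Sunday is November 7 and the second is November 14.
1 February 2033 is a Tuesday, so Sundays fall on 6, 13, 20, 27; the last is February 27.
At the standard offset (UTC+04:00), 20:45 UTC + 4h = 00:45 Yalast standard time (rolling into the next day, 17 November 2032).
The standard-time date in Yalast, November 17, 2032, lies within the daylight-saving period (14 November 2032 – 27 February 2033), so Yalast is on daylight time, UTC+05:00.
20:45 UTC + 5h = 01:45 Yalast (rolling into the next day, 17 November 2032).

01:45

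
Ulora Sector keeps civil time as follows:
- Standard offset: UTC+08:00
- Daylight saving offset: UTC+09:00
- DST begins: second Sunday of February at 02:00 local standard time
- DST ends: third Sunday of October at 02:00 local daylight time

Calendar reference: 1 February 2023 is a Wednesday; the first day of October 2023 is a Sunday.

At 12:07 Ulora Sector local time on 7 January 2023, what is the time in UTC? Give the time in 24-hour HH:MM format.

1 February 2023 is a Wednesday, so the first Sunday is February 5 and the second is February 12.
1 October 2023 is a Sunday, so the first Sunday is October 1 and the third is October 15.
7 January 2023 is outside the daylight-saving period (12 February – 15 October), so Ulora Sector is on standard time, UTC+08:00.
12:07 local − 8h = 04:07 UTC.

04:07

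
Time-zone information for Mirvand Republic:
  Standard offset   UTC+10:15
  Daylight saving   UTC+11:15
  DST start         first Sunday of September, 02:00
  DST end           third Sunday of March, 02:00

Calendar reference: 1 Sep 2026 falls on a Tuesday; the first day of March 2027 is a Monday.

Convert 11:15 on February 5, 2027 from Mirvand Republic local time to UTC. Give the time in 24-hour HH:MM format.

00:00

1 September 2026 is a Tuesday, so the first Sunday is September 6.
1 March 2027 is a Monday, so the first Sunday is March 7 and the third is March 21.
Daylight saving runs 6 September 2026 – 21 March 2027; February 5, 2027 is inside that window, so Mirvand Republic is at UTC+11:15.
11:15 local − 11h15m = 00:00 UTC.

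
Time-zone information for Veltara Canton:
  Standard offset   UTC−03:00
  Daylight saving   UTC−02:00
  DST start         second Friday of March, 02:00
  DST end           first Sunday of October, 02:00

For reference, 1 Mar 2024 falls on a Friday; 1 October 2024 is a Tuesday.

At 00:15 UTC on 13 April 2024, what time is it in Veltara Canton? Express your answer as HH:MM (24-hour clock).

1 March 2024 is a Friday, so the first Friday is March 1 and the second is March 8.
1 October 2024 is a Tuesday, so the first Sunday is October 6.
At the standard offset (UTC−03:00), 00:15 UTC − 3h = 21:15 Veltara Canton standard time (rolling into the previous day, 12 April 2024).
Daylight saving runs 8 March – 6 October; the standard-time date in Veltara Canton, 12 April 2024, is inside that window, so Veltara Canton is at UTC−02:00.
00:15 UTC − 2h = 22:15 local (rolling into the previous day, 12 April 2024).

22:15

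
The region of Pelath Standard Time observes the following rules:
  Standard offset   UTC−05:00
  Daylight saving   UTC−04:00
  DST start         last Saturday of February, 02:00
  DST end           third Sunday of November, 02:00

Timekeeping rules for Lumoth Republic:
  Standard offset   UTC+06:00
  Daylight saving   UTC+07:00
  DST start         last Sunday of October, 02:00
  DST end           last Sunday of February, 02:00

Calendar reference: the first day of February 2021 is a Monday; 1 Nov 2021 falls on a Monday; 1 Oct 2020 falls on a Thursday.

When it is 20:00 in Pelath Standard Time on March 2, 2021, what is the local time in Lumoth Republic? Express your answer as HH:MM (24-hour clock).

1 February 2021 is a Monday, so Saturdays fall on 6, 13, 20, 27; the last is February 27.
1 November 2021 is a Monday, so the first Sunday is November 7 and the third is November 21.
Daylight saving runs 27 February – 21 November; March 2, 2021 is inside that window, so Pelath Standard Time is at UTC−04:00.
20:00 Pelath Standard Time + 4h = 00:00 UTC (rolling into the next day, 3 March 2021).
1 October 2020 is a Thursday, so Sundays fall on 4, 11, 18, 25; the last is October 25.
1 February 2021 is a Monday, so Sundays fall on 7, 14, 21, 28; the last is February 28.
At the standard offset (UTC+06:00), 00:00 UTC + 6h = 06:00 Lumoth Republic standard time.
Daylight saving runs 25 October 2020 – 28 February 2021; the standard-time date in Lumoth Republic, March 3, 2021, is outside that window, so Lumoth Republic is on standard time at UTC+06:00.
00:00 UTC + 6h = 06:00 Lumoth Republic.

06:00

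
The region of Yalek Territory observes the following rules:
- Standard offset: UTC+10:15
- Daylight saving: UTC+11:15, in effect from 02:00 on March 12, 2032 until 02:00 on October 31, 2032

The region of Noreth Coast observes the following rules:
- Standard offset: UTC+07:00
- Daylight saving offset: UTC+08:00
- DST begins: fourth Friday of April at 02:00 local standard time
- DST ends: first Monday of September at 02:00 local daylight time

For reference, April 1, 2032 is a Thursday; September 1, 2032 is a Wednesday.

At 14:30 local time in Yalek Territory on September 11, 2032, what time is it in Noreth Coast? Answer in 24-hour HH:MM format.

10:15

September 11, 2032 lies within the daylight-saving period (12 March – 31 October), so Yalek Territory is on daylight time, UTC+11:15.
14:30 Yalek Territory − 11h15m = 03:15 UTC.
1 April 2032 is a Thursday, so the first Friday is April 2 and the fourth is April 23.
1 September 2032 is a Wednesday, so the first Monday is September 6.
At the standard offset (UTC+07:00), 03:15 UTC + 7h = 10:15 Noreth Coast standard time.
The standard-time date in Noreth Coast, September 11, 2032, does not fall between 23 April and 6 September, so daylight saving is not in effect and Noreth Coast is at UTC+07:00.
03:15 UTC + 7h = 10:15 Noreth Coast.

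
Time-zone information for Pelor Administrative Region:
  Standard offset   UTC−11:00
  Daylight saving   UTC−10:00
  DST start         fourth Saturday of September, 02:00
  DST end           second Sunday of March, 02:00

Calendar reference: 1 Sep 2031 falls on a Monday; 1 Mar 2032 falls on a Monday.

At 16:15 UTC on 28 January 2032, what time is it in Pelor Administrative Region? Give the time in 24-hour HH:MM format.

06:15

1 September 2031 is a Monday, so the first Saturday is September 6 and the fourth is September 27.
1 March 2032 is a Monday, so the first Sunday is March 7 and the second is March 14.
At the standard offset (UTC−11:00), 16:15 UTC − 11h = 05:15 Pelor Administrative Region standard time.
The standard-time date in Pelor Administrative Region, 28 January 2032, lies within the daylight-saving period (27 September 2031 – 14 March 2032), so Pelor Administrative Region is on daylight time, UTC−10:00.
16:15 UTC − 10h = 06:15 local.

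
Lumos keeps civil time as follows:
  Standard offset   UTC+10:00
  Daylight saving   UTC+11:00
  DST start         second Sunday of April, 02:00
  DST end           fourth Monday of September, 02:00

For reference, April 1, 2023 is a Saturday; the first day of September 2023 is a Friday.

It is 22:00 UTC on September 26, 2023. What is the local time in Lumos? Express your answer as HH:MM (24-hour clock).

08:00

1 April 2023 is a Saturday, so the first Sunday is April 2 and the second is April 9.
1 September 2023 is a Friday, so the first Monday is September 4 and the fourth is September 25.
At the standard offset (UTC+10:00), 22:00 UTC + 10h = 08:00 Lumos standard time (rolling into the next day, 27 September 2023).
Daylight saving runs 9 April – 25 September; the standard-time date in Lumos, September 27, 2023, is outside that window, so Lumos is on standard time at UTC+10:00.
22:00 UTC + 10h = 08:00 local (rolling into the next day, 27 September 2023).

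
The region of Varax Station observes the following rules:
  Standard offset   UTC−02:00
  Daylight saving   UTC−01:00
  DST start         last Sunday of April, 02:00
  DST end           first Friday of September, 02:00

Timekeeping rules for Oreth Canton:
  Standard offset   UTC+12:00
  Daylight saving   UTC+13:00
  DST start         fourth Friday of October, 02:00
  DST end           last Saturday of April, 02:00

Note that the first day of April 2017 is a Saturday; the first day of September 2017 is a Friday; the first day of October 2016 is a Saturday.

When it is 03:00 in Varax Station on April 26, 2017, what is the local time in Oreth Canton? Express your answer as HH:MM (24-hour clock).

1 April 2017 is a Saturday, so Sundays fall on 2, 9, 16, 23, 30; the last is April 30.
1 September 2017 is a Friday, so the first Friday is September 1.
April 26, 2017 does not fall between 30 April and 1 September, so daylight saving is not in effect and Varax Station is at UTC−02:00.
03:00 Varax Station + 2h = 05:00 UTC.
1 October 2016 is a Saturday, so the first Friday is October 7 and the fourth is October 28.
1 April 2017 is a Saturday, so Saturdays fall on 1, 8, 15, 22, 29; the last is April 29.
At the standard offset (UTC+12:00), 05:00 UTC + 12h = 17:00 Oreth Canton standard time.
The standard-time date in Oreth Canton, April 26, 2017, falls between 28 October 2016 and 29 April 2017, so daylight saving is in effect and Oreth Canton is at UTC+13:00.
05:00 UTC + 13h = 18:00 Oreth Canton.

18:00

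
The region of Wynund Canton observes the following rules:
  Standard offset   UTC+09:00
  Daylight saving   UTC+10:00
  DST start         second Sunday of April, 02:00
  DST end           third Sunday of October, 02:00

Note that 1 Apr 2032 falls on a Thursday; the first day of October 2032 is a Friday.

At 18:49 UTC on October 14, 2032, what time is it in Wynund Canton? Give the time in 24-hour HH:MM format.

04:49

1 April 2032 is a Thursday, so the first Sunday is April 4 and the second is April 11.
1 October 2032 is a Friday, so the first Sunday is October 3 and the third is October 17.
At the standard offset (UTC+09:00), 18:49 UTC + 9h = 03:49 Wynund Canton standard time (rolling into the next day, 15 October 2032).
Daylight saving runs 11 April – 17 October; the standard-time date in Wynund Canton, October 15, 2032, is inside that window, so Wynund Canton is at UTC+10:00.
18:49 UTC + 10h = 04:49 local (rolling into the next day, 15 October 2032).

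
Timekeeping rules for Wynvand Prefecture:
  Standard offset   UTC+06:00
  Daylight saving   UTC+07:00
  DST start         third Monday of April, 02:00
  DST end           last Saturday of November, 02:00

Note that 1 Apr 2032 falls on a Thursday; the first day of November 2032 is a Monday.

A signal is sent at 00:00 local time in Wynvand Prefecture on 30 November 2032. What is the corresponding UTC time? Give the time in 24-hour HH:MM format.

1 April 2032 is a Thursday, so the first Monday is April 5 and the third is April 19.
1 November 2032 is a Monday, so Saturdays fall on 6, 13, 20, 27; the last is November 27.
30 November 2032 is outside the daylight-saving period (19 April – 27 November), so Wynvand Prefecture is on standard time, UTC+06:00.
00:00 local − 6h = 18:00 UTC (rolling into the previous day, 29 November 2032).

18:00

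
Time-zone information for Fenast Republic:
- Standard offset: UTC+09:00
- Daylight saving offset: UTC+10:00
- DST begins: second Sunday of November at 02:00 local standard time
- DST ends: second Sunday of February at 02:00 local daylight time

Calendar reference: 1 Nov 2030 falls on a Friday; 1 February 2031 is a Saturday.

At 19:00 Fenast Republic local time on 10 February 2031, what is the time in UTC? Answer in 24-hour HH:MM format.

10:00

1 November 2030 is a Friday, so the first Sunday is November 3 and the second is November 10.
1 February 2031 is a Saturday, so the first Sunday is February 2 and the second is February 9.
Daylight saving runs 10 November 2030 – 9 February 2031; 10 February 2031 is outside that window, so Fenast Republic is on standard time at UTC+09:00.
19:00 local − 9h = 10:00 UTC.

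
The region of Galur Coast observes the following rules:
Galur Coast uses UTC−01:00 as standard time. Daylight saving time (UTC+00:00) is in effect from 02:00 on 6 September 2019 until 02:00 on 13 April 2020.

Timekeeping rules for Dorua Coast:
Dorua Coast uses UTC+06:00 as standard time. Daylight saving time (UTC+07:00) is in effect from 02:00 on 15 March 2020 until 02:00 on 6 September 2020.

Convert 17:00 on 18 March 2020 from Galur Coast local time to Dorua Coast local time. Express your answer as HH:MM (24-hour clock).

00:00

Daylight saving runs 6 September 2019 – 13 April 2020; 18 March 2020 is inside that window, so Galur Coast is at UTC+00:00.
17:00 Galur Coast − 0h = 17:00 UTC.
At the standard offset (UTC+06:00), 17:00 UTC + 6h = 23:00 Dorua Coast standard time.
The standard-time date in Dorua Coast, 18 March 2020, lies within the daylight-saving period (15 March – 6 September), so Dorua Coast is on daylight time, UTC+07:00.
17:00 UTC + 7h = 00:00 Dorua Coast (rolling into the next day, 19 March 2020).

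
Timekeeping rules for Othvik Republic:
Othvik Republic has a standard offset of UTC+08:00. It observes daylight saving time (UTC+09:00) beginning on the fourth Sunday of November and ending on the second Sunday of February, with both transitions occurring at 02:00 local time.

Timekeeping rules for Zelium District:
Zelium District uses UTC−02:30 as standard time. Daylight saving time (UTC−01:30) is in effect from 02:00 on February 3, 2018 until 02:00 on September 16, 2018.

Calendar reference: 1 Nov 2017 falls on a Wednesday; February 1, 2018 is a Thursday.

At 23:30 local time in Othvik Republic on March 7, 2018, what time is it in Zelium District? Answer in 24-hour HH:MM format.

14:00

1 November 2017 is a Wednesday, so the first Sunday is November 5 and the fourth is November 26.
1 February 2018 is a Thursday, so the first Sunday is February 4 and the second is February 11.
Daylight saving runs 26 November 2017 – 11 February 2018; March 7, 2018 is outside that window, so Othvik Republic is on standard time at UTC+08:00.
23:30 Othvik Republic − 8h = 15:30 UTC.
At the standard offset (UTC−02:30), 15:30 UTC − 2h30m = 13:00 Zelium District standard time.
Daylight saving runs 3 February – 16 September; the standard-time date in Zelium District, March 7, 2018, is inside that window, so Zelium District is at UTC−01:30.
15:30 UTC − 1h30m = 14:00 Zelium District.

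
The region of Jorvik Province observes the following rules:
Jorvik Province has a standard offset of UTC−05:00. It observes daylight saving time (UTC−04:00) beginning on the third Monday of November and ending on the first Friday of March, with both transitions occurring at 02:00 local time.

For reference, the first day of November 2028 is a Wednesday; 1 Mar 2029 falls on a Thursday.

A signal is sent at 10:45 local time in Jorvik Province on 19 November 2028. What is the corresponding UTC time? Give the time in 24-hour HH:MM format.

1 November 2028 is a Wednesday, so the first Monday is November 6 and the third is November 20.
1 March 2029 is a Thursday, so the first Friday is March 2.
19 November 2028 is outside the daylight-saving period (20 November 2028 – 2 March 2029), so Jorvik Province is on standard time, UTC−05:00.
10:45 local + 5h = 15:45 UTC.

15:45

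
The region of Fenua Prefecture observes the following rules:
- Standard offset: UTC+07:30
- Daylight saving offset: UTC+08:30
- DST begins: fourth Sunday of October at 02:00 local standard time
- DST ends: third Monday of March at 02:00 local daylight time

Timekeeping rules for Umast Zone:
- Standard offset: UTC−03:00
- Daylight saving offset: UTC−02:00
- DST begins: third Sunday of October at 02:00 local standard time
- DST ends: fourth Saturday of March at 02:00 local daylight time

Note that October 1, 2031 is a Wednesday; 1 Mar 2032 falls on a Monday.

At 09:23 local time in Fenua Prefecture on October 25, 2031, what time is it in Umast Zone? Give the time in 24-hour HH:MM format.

23:53

1 October 2031 is a Wednesday, so the first Sunday is October 5 and the fourth is October 26.
1 March 2032 is a Monday, so the first Monday is March 1 and the third is March 15.
Daylight saving runs 26 October 2031 – 15 March 2032; October 25, 2031 is outside that window, so Fenua Prefecture is on standard time at UTC+07:30.
09:23 Fenua Prefecture − 7h30m = 01:53 UTC.
1 October 2031 is a Wednesday, so the first Sunday is October 5 and the third is October 19.
1 March 2032 is a Monday, so the first Saturday is March 6 and the fourth is March 27.
At the standard offset (UTC−03:00), 01:53 UTC − 3h = 22:53 Umast Zone standard time (rolling into the previous day, 24 October 2031).
The standard-time date in Umast Zone, October 24, 2031, falls between 19 October 2031 and 27 March 2032, so daylight saving is in effect and Umast Zone is at UTC−02:00.
01:53 UTC − 2h = 23:53 Umast Zone (rolling into the previous day, 24 October 2031).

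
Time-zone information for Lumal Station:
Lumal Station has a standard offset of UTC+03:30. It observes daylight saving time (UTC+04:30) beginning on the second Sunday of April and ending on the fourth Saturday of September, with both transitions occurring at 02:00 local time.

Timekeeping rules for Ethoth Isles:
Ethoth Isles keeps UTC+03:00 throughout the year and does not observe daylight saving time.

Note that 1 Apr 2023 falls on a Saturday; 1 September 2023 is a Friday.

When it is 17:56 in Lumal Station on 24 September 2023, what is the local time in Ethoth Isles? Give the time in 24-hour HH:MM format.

17:26

1 April 2023 is a Saturday, so the first Sunday is April 2 and the second is April 9.
1 September 2023 is a Friday, so the first Saturday is September 2 and the fourth is September 23.
24 September 2023 is outside the daylight-saving period (9 April – 23 September), so Lumal Station is on standard time, UTC+03:30.
17:56 Lumal Station − 3h30m = 14:26 UTC.
Ethoth Isles has no daylight saving, so its offset is UTC+03:00 year-round.
14:26 UTC + 3h = 17:26 Ethoth Isles.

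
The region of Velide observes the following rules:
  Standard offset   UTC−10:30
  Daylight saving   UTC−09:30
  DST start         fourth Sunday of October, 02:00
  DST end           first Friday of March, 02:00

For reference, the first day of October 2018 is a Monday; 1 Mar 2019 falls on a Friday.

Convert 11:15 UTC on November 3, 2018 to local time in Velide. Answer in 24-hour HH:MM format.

01:45

1 October 2018 is a Monday, so the first Sunday is October 7 and the fourth is October 28.
1 March 2019 is a Friday, so the first Friday is March 1.
At the standard offset (UTC−10:30), 11:15 UTC − 10h30m = 00:45 Velide standard time.
The standard-time date in Velide, November 3, 2018, lies within the daylight-saving period (28 October 2018 – 1 March 2019), so Velide is on daylight time, UTC−09:30.
11:15 UTC − 9h30m = 01:45 local.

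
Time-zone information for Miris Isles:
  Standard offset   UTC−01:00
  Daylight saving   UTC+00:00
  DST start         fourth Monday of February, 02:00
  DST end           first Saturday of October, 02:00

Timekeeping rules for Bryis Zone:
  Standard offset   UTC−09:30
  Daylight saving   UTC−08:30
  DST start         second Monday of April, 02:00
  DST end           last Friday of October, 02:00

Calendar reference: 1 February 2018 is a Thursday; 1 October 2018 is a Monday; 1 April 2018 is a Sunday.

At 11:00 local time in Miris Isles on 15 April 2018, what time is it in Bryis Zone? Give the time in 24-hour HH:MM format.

1 February 2018 is a Thursday, so the first Monday is February 5 and the fourth is February 26.
1 October 2018 is a Monday, so the first Saturday is October 6.
15 April 2018 falls between 26 February and 6 October, so daylight saving is in effect and Miris Isles is at UTC+00:00.
11:00 Miris Isles − 0h = 11:00 UTC.
1 April 2018 is a Sunday, so the first Monday is April 2 and the second is April 9.
1 October 2018 is a Monday, so Fridays fall on 5, 12, 19, 26; the last is October 26.
At the standard offset (UTC−09:30), 11:00 UTC − 9h30m = 01:30 Bryis Zone standard time.
The standard-time date in Bryis Zone, 15 April 2018, falls between 9 April and 26 October, so daylight saving is in effect and Bryis Zone is at UTC−08:30.
11:00 UTC − 8h30m = 02:30 Bryis Zone.

02:30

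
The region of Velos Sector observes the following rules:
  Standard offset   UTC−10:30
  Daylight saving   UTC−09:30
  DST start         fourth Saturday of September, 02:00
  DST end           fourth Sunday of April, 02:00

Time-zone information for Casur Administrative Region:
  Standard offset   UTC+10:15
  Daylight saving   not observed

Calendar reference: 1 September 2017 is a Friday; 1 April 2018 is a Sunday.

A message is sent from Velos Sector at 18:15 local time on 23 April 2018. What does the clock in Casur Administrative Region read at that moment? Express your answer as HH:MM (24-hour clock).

15:00

1 September 2017 is a Friday, so the first Saturday is September 2 and the fourth is September 23.
1 April 2018 is a Sunday, so the first Sunday is April 1 and the fourth is April 22.
23 April 2018 does not fall between 23 September 2017 and 22 April 2018, so daylight saving is not in effect and Velos Sector is at UTC−10:30.
18:15 Velos Sector + 10h30m = 04:45 UTC (rolling into the next day, 24 April 2018).
Casur Administrative Region has no daylight saving, so its offset is UTC+10:15 year-round.
04:45 UTC + 10h15m = 15:00 Casur Administrative Region.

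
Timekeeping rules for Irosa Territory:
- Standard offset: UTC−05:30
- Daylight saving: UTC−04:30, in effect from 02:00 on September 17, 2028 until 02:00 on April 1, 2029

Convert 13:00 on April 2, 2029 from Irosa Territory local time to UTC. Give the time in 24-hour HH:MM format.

April 2, 2029 is outside the daylight-saving period (17 September 2028 – 1 April 2029), so Irosa Territory is on standard time, UTC−05:30.
13:00 local + 5h30m = 18:30 UTC.

18:30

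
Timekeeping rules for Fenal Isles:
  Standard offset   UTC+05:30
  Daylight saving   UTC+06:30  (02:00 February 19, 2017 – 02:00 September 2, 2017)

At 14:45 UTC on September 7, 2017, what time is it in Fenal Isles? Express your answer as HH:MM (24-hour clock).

At the standard offset (UTC+05:30), 14:45 UTC + 5h30m = 20:15 Fenal Isles standard time.
Daylight saving runs 19 February – 2 September; the standard-time date in Fenal Isles, September 7, 2017, is outside that window, so Fenal Isles is on standard time at UTC+05:30.
14:45 UTC + 5h30m = 20:15 local.

20:15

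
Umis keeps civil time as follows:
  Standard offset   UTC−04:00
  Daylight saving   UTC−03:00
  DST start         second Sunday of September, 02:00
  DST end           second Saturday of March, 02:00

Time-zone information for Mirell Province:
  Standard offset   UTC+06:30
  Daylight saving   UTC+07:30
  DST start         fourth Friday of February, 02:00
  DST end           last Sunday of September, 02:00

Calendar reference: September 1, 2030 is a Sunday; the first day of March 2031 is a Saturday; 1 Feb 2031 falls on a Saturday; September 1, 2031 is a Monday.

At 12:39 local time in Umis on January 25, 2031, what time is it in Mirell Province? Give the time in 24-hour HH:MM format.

1 September 2030 is a Sunday, so the first Sunday is September 1 and the second is September 8.
1 March 2031 is a Saturday, so the first Saturday is March 1 and the second is March 8.
January 25, 2031 falls between 8 September 2030 and 8 March 2031, so daylight saving is in effect and Umis is at UTC−03:00.
12:39 Umis + 3h = 15:39 UTC.
1 February 2031 is a Saturday, so the first Friday is February 7 and the fourth is February 28.
1 September 2031 is a Monday, so Sundays fall on 7, 14, 21, 28; the last is September 28.
At the standard offset (UTC+06:30), 15:39 UTC + 6h30m = 22:09 Mirell Province standard time.
Daylight saving runs 28 February – 28 September; the standard-time date in Mirell Province, January 25, 2031, is outside that window, so Mirell Province is on standard time at UTC+06:30.
15:39 UTC + 6h30m = 22:09 Mirell Province.

22:09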